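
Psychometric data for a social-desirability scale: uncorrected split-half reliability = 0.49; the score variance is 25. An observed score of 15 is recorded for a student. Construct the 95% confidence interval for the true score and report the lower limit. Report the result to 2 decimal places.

9.27

SD = √25 ≈ 5.000
Full-length reliability (Spearman-Brown) = 2(0.49)/(1+0.49) ≈ 0.658
The standard error of measurement is 5.000×√(1 − 0.658) ≈ 5.000×0.585 ≈ 2.925.
Margin = 1.96 × 2.925 ≈ 5.733
Lower bound: 15 − 5.733 = 9.267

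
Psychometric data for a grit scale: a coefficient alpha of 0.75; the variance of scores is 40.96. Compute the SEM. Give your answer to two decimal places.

3.20

σ = 40.96^(1/2) = 6.400
SEM = 6.400 × √(1 − 0.750) = 6.400 × √0.250 ≃ 6.400 × 0.500 ≃ 3.200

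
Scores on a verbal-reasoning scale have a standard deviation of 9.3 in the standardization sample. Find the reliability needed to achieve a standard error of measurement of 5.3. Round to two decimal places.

Required reliability = 1 − (SEM/SD)² = 1 − 0.3248 ≈ 0.6752

0.68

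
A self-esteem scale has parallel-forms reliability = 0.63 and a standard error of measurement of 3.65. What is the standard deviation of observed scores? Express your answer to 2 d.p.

6.00

SD = SEM / √(1 − r) = 3.65 / √0.37000 ≈ 3.65 / 0.60828 ≈ 6.00056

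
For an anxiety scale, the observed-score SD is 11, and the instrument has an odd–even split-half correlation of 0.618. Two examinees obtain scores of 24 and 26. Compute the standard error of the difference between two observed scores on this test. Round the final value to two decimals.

7.56

Spearman-Brown: r = 2(0.618) / (1 + 0.618) = 1.2360 / 1.6180 ≈ 0.7639
SEM = 11.0000 * √(1 − 0.7639) = 11.0000 * √0.2361 ≈ 11.0000 * 0.4859 ≈ 5.3448
SE_diff = √2 * SEM ≈ 7.5588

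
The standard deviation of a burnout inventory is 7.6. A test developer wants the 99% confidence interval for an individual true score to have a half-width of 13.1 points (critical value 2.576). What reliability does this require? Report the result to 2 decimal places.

0.55

Required SEM = 13.1 / 2.576 ≈ 5.08540
r = 1 − (SEM / SD)² = 1 − (5.08540 / 7.6)² ≈ 1 − 0.44774 ≈ 0.55226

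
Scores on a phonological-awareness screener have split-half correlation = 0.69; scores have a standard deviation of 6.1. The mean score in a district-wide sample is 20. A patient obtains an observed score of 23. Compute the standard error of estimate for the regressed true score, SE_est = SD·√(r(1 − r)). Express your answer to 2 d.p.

2.36

r_full = 2·0.69 / (1 + 0.69) ≈ 0.817
SE_est = 6.100·√[r(1 − r)] ≈ 2.361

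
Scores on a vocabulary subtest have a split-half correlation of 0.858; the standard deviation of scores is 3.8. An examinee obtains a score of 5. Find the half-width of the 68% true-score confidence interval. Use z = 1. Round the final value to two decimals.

1.05

Spearman-Brown: r = 2(0.858) / (1 + 0.858) = 1.716 / 1.858 ≈ 0.924
SEM = 3.800 * √(1 − 0.924) = 3.800 * √0.076 ≈ 3.800 * 0.276 ≈ 1.051
Half-width = 1*1.051 ≈ 1.051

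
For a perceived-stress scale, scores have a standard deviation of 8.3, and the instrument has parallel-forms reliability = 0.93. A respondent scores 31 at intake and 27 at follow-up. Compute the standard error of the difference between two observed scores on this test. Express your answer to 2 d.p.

SEM = 8.300 * √(1 − 0.930) = 8.300 * √0.070 ≈ 8.300 * 0.265 ≈ 2.196
SE_diff = √2 * SEM ≈ 3.106

3.11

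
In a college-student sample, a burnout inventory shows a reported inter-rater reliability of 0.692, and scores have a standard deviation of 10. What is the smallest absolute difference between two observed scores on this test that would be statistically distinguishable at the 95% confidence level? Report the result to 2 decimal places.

15.38

The standard error of measurement is 10.00000×√(1 − 0.69200) ≈ 10.00000×0.55498 ≈ 5.54977.
Standard error of the difference = 5.54977·√2 ≈ 7.84857
Minimum reliable difference = 1.96 × SE_diff ≈ 1.96 × 7.84857 ≈ 15.38319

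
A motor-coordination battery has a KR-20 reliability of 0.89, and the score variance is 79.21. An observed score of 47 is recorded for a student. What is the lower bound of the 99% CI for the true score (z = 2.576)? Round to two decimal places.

39.40

SD = √79.21 ≈ 8.900
SEM = 8.900 · √(1 − 0.890) = 8.900 · √0.110 ≈ 8.900 · 0.332 ≈ 2.952
2.576 · SEM ≈ 7.604
Lower bound: 47 − 7.604 = 39.396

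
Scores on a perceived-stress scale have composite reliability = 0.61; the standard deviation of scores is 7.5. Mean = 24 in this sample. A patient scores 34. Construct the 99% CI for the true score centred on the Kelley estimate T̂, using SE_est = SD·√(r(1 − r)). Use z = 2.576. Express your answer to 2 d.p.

[20.68, 39.52]

Estimated true score = 0.6100·34 + (1 − 0.6100)·24 ≃ 30.1000
SE_est = 7.5000·√(0.6100·0.3900) ≃ 3.6581
99% CI: 30.1000 ± 9.4233 ≃ (20.6767, 39.5233)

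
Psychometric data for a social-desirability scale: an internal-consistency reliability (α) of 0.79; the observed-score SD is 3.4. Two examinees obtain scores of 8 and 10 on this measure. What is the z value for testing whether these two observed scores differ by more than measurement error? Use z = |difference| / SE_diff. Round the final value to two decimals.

0.91

SEM = 3.400 × √(1 − 0.790) = 3.400 × √0.210 ≃ 3.400 × 0.458 ≃ 1.558
SE_diff = √2 × SEM ≃ 2.203
z = |8 − 10| / 2.203 = 2 / 2.203 ≃ 0.908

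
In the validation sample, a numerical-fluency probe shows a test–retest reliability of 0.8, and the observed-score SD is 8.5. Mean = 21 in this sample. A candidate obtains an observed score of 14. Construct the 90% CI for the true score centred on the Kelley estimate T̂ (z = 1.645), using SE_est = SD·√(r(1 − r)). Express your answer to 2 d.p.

T̂ = r·X + (1 − r)·M = 0.8000×14 + 0.2000×21 = 11.2000 + 4.2000 ≈ 15.4000
SE_est = SD × √(r(1 − r)) = 8.5000 × √0.1600 ≈ 8.5000 × 0.4000 ≈ 3.4000
90% CI: 15.4000 ± 5.5930 ≈ (9.8070, 20.9930)

[9.81, 20.99]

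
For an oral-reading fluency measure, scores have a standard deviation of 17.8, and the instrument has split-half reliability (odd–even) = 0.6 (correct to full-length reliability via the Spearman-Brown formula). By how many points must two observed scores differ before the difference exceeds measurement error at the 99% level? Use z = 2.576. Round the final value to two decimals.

Full-length reliability (Spearman-Brown) = 2(0.6)/(1+0.6) ≈ 0.7500
The standard error of measurement is 17.8000*√(1 − 0.7500) ≈ 17.8000*0.5000 ≈ 8.9000.
SE_diff = SEM * √2 ≈ 8.9000 * 1.4142 ≈ 12.5865
Smallest detectable difference = 2.576*12.5865 ≈ 32.4228

32.42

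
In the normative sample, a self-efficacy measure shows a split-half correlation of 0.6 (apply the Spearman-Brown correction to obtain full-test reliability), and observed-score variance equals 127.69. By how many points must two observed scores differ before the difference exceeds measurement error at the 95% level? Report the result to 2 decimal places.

15.66

SD = √127.69 = 11.3000
Full-length reliability (Spearman-Brown) = 2(0.6)/(1+0.6) ≈ 0.7500
SEM = 11.3000·√(1 − 0.7500) ≈ 5.6500
Standard error of the difference = 5.6500·√2 ≈ 7.9903
Minimum reliable difference = 1.96 · SE_diff ≈ 1.96 · 7.9903 ≈ 15.6610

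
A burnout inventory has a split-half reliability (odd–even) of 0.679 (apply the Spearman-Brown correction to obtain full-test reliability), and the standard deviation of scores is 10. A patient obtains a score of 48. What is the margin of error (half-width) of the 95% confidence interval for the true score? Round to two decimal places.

8.57

Spearman-Brown: r = 2(0.679) / (1 + 0.679) = 1.35800 / 1.67900 ≈ 0.80881
SEM = 10.00000 × √(1 − 0.80881) = 10.00000 × √0.19119 ≈ 10.00000 × 0.43725 ≈ 4.37247
Margin = 1.96 × 4.37247 ≈ 8.57005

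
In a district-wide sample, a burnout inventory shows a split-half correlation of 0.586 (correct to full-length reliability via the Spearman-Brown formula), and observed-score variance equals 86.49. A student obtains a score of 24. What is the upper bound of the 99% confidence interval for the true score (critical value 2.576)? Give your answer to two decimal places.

SD = √86.49 ≃ 9.300
Spearman-Brown: r = 2(0.586) / (1 + 0.586) = 1.172 / 1.586 ≃ 0.739
The standard error of measurement is 9.300×√(1 − 0.739) ≃ 9.300×0.511 ≃ 4.752.
Margin = 2.576 × 4.752 ≃ 12.240
Upper limit = 24 + 12.240 ≃ 36.240

36.24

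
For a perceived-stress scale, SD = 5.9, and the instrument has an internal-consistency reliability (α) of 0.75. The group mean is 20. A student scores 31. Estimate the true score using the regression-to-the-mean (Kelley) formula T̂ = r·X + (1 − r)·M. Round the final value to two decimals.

Estimated true score = 0.750·31 + (1 − 0.750)·20 ≈ 28.250

28.25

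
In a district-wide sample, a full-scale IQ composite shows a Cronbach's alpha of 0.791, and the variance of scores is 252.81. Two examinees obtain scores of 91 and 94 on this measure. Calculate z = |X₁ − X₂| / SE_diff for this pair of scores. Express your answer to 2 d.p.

0.29

SD = √252.81 ≈ 15.90000
The standard error of measurement is 15.90000×√(1 − 0.79100) ≈ 15.90000×0.45717 ≈ 7.26893.
Standard error of the difference = 7.26893·√2 ≈ 10.27981
z = |91 − 94| / 10.27981 = 3 / 10.27981 ≈ 0.29183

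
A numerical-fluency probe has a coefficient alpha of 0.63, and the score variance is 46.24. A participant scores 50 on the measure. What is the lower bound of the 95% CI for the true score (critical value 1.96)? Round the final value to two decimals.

41.89

SD = √46.24 ≈ 6.800
SEM = 6.800*√(1 − 0.630) ≈ 4.136
Half-width = 1.96*4.136 ≈ 8.107
Lower bound: 50 − 8.107 = 41.893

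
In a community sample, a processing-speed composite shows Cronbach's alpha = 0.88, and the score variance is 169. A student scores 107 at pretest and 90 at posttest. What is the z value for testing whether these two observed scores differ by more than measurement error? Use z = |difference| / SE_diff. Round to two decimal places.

2.67

SD = √169 ≈ 13.00000
The standard error of measurement is 13.00000×√(1 − 0.88000) ≈ 13.00000×0.34641 ≈ 4.50333.
Standard error of the difference = 4.50333·√2 ≈ 6.36867
z = 17 / 6.36867 ≈ 2.66932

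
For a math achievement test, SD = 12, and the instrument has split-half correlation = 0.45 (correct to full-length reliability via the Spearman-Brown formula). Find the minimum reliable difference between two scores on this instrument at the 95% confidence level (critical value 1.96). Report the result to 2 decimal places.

Spearman-Brown: r = 2(0.45) / (1 + 0.45) = 0.900 / 1.450 ≈ 0.621
SEM = 12.000 * √(1 − 0.621) = 12.000 * √0.379 ≈ 12.000 * 0.616 ≈ 7.391
SE_diff = √2 * SEM ≈ 10.452
Smallest detectable difference = 1.96*10.452 ≈ 20.486

20.49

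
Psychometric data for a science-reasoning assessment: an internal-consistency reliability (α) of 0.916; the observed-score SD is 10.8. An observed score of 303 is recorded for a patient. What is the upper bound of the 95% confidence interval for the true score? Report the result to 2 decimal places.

The standard error of measurement is 10.8000*√(1 − 0.9160) ≈ 10.8000*0.2898 ≈ 3.1301.
Margin = 1.96 * 3.1301 ≈ 6.1351
Upper bound: 303 + 6.1351 = 309.1351

309.14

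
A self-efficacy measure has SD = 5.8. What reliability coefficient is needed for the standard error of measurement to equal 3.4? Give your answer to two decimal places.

0.66

r = 1 − (3.400/5.8)² ≈ 1 − 0.344 ≈ 0.656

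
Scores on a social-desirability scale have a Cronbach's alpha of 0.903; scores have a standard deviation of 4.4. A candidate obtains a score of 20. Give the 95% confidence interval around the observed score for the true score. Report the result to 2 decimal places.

The standard error of measurement is 4.4000×√(1 − 0.9030) ≈ 4.4000×0.3114 ≈ 1.3704.
1.96 × SEM ≈ 2.6859
Interval: (17.3141, 22.6859)

[17.31, 22.69]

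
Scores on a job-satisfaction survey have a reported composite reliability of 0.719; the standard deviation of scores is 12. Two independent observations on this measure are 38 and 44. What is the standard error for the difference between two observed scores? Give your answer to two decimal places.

SEM = 12.00000·√(1 − 0.71900) ≈ 6.36113
SE_diff = SEM · √2 ≈ 6.36113 · 1.41421 ≈ 8.99600

9.00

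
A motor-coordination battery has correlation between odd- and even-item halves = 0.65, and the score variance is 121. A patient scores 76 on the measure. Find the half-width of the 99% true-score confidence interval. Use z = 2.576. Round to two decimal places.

σ = 121^(1/2) = 11.0000
Spearman-Brown: r = 2(0.65) / (1 + 0.65) = 1.3000 / 1.6500 ≈ 0.7879
SEM = 11.0000 × √(1 − 0.7879) = 11.0000 × √0.2121 ≈ 11.0000 × 0.4606 ≈ 5.0662
Margin = 2.576 × 5.0662 ≈ 13.0506

13.05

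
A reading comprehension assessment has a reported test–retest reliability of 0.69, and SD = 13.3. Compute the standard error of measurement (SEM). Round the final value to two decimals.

7.41

SEM = 13.300·√(1 − 0.690) ≈ 7.405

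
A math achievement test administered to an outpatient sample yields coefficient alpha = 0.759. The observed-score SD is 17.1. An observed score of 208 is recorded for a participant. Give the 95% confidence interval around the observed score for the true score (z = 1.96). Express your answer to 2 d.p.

[191.55, 224.45]

The standard error of measurement is 17.100*√(1 − 0.759) ≃ 17.100*0.491 ≃ 8.395.
1.96 * SEM ≃ 16.454
95% CI: 208 ± 16.454 = [191.546, 224.454]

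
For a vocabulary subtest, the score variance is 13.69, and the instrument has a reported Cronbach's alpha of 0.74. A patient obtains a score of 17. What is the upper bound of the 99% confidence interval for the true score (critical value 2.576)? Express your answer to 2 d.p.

SD = √13.69 = 3.700
The standard error of measurement is 3.700*√(1 − 0.740) ≃ 3.700*0.510 ≃ 1.887.
Margin = 2.576 * 1.887 ≃ 4.860
Upper bound: 17 + 4.860 = 21.860

21.86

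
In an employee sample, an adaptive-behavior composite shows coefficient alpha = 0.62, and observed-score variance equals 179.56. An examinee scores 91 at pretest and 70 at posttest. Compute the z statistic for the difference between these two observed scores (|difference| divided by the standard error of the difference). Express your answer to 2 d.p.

1.80

SD = √179.56 ≈ 13.40000
SEM = 13.40000·√(1 − 0.62000) ≈ 8.26031
SE_diff = SEM · √2 ≈ 8.26031 · 1.41421 ≈ 11.68185
z = |91 − 70| / 11.68185 = 21 / 11.68185 ≈ 1.79766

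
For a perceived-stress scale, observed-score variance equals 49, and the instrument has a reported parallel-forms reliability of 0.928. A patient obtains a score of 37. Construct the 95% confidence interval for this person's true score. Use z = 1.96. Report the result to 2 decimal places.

[33.32, 40.68]

SD = √49 = 7.00000
SEM = 7.00000·√(1 − 0.92800) ≈ 1.87830
Half-width = 1.96·1.87830 ≈ 3.68146
Interval: (33.31854, 40.68146)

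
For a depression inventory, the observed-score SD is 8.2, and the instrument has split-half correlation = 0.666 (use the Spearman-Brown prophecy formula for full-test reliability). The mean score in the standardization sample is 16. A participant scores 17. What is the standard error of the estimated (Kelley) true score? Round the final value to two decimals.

3.28

Full-length reliability (Spearman-Brown) = 2(0.666)/(1+0.666) ≈ 0.7995
SE_est = SD * √(r(1 − r)) = 8.2000 * √0.1603 ≈ 8.2000 * 0.4004 ≈ 3.2829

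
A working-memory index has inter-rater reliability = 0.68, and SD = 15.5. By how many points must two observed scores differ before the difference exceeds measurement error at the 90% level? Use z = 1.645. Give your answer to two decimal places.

20.40

SEM = 15.500 * √(1 − 0.680) = 15.500 * √0.320 ≈ 15.500 * 0.566 ≈ 8.768
SE_diff = SEM * √2 ≈ 8.768 * 1.414 ≈ 12.400
Smallest detectable difference = 1.645*12.400 ≈ 20.398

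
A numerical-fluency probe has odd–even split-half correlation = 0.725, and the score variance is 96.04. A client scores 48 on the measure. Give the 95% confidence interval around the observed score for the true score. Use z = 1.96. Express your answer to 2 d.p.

[40.33, 55.67]

SD = √96.04 = 9.8000
Full-length reliability (Spearman-Brown) = 2(0.725)/(1+0.725) ≃ 0.8406
SEM = 9.8000 · √(1 − 0.8406) = 9.8000 · √0.1594 ≃ 9.8000 · 0.3993 ≃ 3.9129
Half-width = 1.96·3.9129 ≃ 7.6693
95% CI: 48 ± 7.6693 = [40.3307, 55.6693]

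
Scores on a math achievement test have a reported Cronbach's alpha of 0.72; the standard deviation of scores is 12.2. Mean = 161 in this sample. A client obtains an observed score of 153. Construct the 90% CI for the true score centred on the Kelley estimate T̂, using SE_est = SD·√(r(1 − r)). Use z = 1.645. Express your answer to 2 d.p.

[146.23, 164.25]

Estimated true score = 0.7200×153 + (1 − 0.7200)×161 ≈ 155.2400
SE_est = 12.2000·√[r(1 − r)] ≈ 5.4778
90% CI: 155.2400 ± 9.0110 ≈ (146.2290, 164.2510)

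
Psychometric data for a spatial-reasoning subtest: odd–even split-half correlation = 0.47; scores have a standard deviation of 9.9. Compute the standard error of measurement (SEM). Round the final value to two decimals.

r_full = 2·0.47 / (1 + 0.47) ≈ 0.639
SEM = 9.900 × √(1 − 0.639) = 9.900 × √0.361 ≈ 9.900 × 0.600 ≈ 5.944

5.94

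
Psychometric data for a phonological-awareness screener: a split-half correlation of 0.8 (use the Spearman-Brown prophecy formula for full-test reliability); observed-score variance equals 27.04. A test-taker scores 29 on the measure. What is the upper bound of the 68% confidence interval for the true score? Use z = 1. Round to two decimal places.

30.73

SD = √27.04 ≈ 5.2000
Full-length reliability (Spearman-Brown) = 2(0.8)/(1+0.8) ≈ 0.8889
The standard error of measurement is 5.2000×√(1 − 0.8889) ≈ 5.2000×0.3333 ≈ 1.7333.
Half-width = 1×1.7333 ≈ 1.7333
Upper limit = 29 + 1.7333 ≈ 30.7333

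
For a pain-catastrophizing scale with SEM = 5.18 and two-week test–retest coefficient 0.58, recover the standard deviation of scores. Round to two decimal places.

7.99

SD = SEM / √(1 − r) = 5.18 / √0.420 ≈ 5.18 / 0.648 ≈ 7.993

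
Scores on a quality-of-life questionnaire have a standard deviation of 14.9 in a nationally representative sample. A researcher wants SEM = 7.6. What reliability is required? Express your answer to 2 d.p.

Required reliability = 1 − (SEM/SD)² = 1 − 0.260 ≈ 0.740

0.74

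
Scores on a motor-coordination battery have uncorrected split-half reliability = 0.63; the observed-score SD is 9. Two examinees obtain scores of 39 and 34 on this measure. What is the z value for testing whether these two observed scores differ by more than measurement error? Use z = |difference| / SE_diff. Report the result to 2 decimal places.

Spearman-Brown: r = 2(0.63) / (1 + 0.63) = 1.2600 / 1.6300 ≃ 0.7730
SEM = 9.0000 × √(1 − 0.7730) = 9.0000 × √0.2270 ≃ 9.0000 × 0.4764 ≃ 4.2879
SE_diff = √2 × SEM ≃ 6.0641
z = 5 / 6.0641 ≃ 0.8245

0.82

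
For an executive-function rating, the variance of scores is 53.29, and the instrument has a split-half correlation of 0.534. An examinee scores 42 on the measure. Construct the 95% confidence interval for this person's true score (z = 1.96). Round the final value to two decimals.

σ = 53.29^(1/2) = 7.300
r_full = 2·0.534 / (1 + 0.534) ≈ 0.696
SEM = 7.300 * √(1 − 0.696) = 7.300 * √0.304 ≈ 7.300 * 0.551 ≈ 4.023
1.96 * SEM ≈ 7.886
95% CI: 42 ± 7.886 = [34.114, 49.886]

[34.11, 49.89]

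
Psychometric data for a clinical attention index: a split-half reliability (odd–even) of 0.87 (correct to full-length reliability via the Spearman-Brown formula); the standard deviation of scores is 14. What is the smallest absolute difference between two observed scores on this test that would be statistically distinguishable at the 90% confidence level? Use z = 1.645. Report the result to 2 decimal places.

8.59

Full-length reliability (Spearman-Brown) = 2(0.87)/(1+0.87) ≈ 0.930
SEM = 14.000 · √(1 − 0.930) = 14.000 · √0.070 ≈ 14.000 · 0.264 ≈ 3.691
Standard error of the difference = 3.691·√2 ≈ 5.220
Smallest detectable difference = 1.645·5.220 ≈ 8.587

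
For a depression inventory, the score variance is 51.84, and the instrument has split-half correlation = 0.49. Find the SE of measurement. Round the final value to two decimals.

SD = √51.84 ≃ 7.20000
Full-length reliability (Spearman-Brown) = 2(0.49)/(1+0.49) ≃ 0.65772
The standard error of measurement is 7.20000×√(1 − 0.65772) ≃ 7.20000×0.58505 ≃ 4.21235.

4.21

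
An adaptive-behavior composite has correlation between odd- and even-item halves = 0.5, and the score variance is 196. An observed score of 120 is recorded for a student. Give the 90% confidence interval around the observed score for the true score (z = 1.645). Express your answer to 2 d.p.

SD = √196 ≈ 14.00000
Spearman-Brown: r = 2(0.5) / (1 + 0.5) = 1.00000 / 1.50000 ≈ 0.66667
The standard error of measurement is 14.00000·√(1 − 0.66667) ≈ 14.00000·0.57735 ≈ 8.08290.
Half-width = 1.645·8.08290 ≈ 13.29638
Interval: (106.70362, 133.29638)

[106.70, 133.30]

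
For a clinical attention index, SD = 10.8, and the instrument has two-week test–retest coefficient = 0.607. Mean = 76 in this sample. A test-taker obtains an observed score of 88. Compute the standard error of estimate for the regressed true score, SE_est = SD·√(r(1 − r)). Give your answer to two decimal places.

5.27

SE_est = SD · √(r(1 − r)) = 10.8000 · √0.2386 ≈ 10.8000 · 0.4884 ≈ 5.2749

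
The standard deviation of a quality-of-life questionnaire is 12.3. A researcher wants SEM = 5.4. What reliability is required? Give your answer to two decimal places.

r = 1 − (SEM / SD)² = 1 − (5.4000 / 12.3)² ≈ 1 − 0.1927 ≈ 0.8073

0.81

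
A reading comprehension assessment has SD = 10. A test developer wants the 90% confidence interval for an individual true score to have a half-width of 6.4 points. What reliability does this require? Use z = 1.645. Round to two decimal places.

Required SEM = 6.4 / 1.645 ≈ 3.8906
r = 1 − (3.8906/10)² ≈ 1 − 0.1514 ≈ 0.8486

0.85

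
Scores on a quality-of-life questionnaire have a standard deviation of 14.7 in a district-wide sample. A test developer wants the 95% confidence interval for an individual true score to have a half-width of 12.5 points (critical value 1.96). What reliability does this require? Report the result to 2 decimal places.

SEM needed = half-width / z = 12.5/1.96 ≈ 6.3776
r = 1 − (6.3776/14.7)² ≈ 1 − 0.1882 ≈ 0.8118

0.81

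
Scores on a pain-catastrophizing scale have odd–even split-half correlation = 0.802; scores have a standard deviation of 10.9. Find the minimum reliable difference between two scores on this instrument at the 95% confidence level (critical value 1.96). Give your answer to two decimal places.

Full-length reliability (Spearman-Brown) = 2(0.802)/(1+0.802) ≈ 0.8901
SEM = 10.9000·√(1 − 0.8901) ≈ 3.6131
SE_diff = SEM · √2 ≈ 3.6131 · 1.4142 ≈ 5.1097
Smallest detectable difference = 1.96·5.1097 ≈ 10.0150

10.02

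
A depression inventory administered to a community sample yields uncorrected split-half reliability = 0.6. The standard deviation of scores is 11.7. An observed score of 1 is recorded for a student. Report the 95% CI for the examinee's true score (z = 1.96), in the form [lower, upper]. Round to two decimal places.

[-10.47, 12.47]

Full-length reliability (Spearman-Brown) = 2(0.6)/(1+0.6) ≈ 0.7500
SEM = 11.7000*√(1 − 0.7500) ≈ 5.8500
Half-width = 1.96*5.8500 ≈ 11.4660
Interval: (-10.4660, 12.4660)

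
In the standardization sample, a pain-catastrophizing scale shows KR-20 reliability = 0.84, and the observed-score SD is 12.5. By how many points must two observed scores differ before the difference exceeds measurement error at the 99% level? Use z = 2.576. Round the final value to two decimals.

18.22

SEM = 12.5000×√(1 − 0.8400) ≈ 5.0000
SE_diff = √2 × SEM ≈ 7.0711
Smallest detectable difference = 2.576×7.0711 ≈ 18.2151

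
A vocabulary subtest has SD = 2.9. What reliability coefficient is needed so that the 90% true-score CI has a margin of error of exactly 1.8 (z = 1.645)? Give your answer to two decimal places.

0.86

Required SEM = 1.8 / 1.645 ≈ 1.09422
r = 1 − (SEM / SD)² = 1 − (1.09422 / 2.9)² ≈ 1 − 0.14237 ≈ 0.85763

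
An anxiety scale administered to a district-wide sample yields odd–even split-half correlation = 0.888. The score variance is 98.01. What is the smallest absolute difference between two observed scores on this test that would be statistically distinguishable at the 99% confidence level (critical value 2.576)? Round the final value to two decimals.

8.78

σ = 98.01^(1/2) = 9.900
r_full = 2·0.888 / (1 + 0.888) ≈ 0.941
SEM = 9.900×√(1 − 0.941) ≈ 2.411
SE_diff = SEM × √2 ≈ 2.411 × 1.414 ≈ 3.410
Minimum reliable difference = 2.576 × SE_diff ≈ 2.576 × 3.410 ≈ 8.784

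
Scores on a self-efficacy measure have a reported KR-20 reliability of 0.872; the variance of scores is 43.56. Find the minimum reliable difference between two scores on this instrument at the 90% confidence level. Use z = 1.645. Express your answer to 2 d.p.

5.49

SD = √43.56 = 6.600
SEM = 6.600 · √(1 − 0.872) = 6.600 · √0.128 ≈ 6.600 · 0.358 ≈ 2.361
Standard error of the difference = 2.361·√2 ≈ 3.339
Minimum reliable difference = 1.645 · SE_diff ≈ 1.645 · 3.339 ≈ 5.493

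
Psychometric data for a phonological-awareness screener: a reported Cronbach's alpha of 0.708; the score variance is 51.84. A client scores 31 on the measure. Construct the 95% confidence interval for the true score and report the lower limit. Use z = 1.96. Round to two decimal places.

SD = √51.84 ≈ 7.20000
The standard error of measurement is 7.20000*√(1 − 0.70800) ≈ 7.20000*0.54037 ≈ 3.89067.
Margin = 1.96 * 3.89067 ≈ 7.62570
Lower limit = 31 − 7.62570 ≈ 23.37430

23.37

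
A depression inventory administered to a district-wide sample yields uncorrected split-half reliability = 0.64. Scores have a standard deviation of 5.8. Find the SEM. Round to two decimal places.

2.72

r_full = 2·0.64 / (1 + 0.64) ≈ 0.78049
SEM = 5.80000·√(1 − 0.78049) ≈ 2.71742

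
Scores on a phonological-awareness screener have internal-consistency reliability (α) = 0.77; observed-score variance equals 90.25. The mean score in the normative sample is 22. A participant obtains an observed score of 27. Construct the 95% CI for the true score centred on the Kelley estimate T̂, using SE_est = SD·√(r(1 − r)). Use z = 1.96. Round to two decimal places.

[18.01, 33.69]

σ = 90.25^(1/2) = 9.500
Estimated true score = 0.770×27 + (1 − 0.770)×22 ≃ 25.850
SE_est = SD × √(r(1 − r)) = 9.500 × √0.177 ≃ 9.500 × 0.421 ≃ 3.998
CI = 25.850 ± 1.96 × 3.998 → [18.014, 33.686]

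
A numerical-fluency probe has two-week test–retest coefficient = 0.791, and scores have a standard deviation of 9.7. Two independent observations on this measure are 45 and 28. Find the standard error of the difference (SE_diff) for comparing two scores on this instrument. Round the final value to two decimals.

The standard error of measurement is 9.700×√(1 − 0.791) ≈ 9.700×0.457 ≈ 4.435.
SE_diff = SEM × √2 ≈ 4.435 × 1.414 ≈ 6.271

6.27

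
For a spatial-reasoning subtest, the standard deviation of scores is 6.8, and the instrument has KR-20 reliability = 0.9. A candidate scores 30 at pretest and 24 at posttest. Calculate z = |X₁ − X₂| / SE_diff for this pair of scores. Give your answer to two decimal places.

1.97

The standard error of measurement is 6.80000·√(1 − 0.90000) ≈ 6.80000·0.31623 ≈ 2.15035.
SE_diff = √2 · SEM ≈ 3.04105
z = |30 − 24| / 3.04105 = 6 / 3.04105 ≈ 1.97300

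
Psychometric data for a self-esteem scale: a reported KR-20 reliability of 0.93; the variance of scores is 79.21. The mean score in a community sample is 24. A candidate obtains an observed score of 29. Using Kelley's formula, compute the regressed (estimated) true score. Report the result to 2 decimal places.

28.65

T̂ = 0.930(29) + 0.070(24) ≃ 28.650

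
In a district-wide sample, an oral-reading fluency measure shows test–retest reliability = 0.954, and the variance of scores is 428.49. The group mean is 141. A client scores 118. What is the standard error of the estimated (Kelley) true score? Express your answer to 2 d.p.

4.34

SD = √428.49 ≈ 20.700
SE_est = SD × √(r(1 − r)) = 20.700 × √0.044 ≈ 20.700 × 0.209 ≈ 4.336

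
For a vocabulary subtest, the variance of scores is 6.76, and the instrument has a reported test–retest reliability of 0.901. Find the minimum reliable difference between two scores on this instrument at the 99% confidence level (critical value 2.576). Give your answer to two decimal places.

SD = √6.76 ≈ 2.600
The standard error of measurement is 2.600×√(1 − 0.901) ≈ 2.600×0.315 ≈ 0.818.
SE_diff = √2 × SEM ≈ 1.157
Smallest detectable difference = 2.576×1.157 ≈ 2.980

2.98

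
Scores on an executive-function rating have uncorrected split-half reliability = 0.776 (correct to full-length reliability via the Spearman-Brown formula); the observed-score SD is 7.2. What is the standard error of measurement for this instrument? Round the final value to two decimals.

r_full = 2·0.776 / (1 + 0.776) ≈ 0.87387
SEM = 7.20000×√(1 − 0.87387) ≈ 2.55703

2.56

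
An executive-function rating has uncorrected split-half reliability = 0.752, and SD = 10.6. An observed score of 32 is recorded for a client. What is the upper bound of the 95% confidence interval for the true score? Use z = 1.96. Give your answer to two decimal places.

r_full = 2·0.752 / (1 + 0.752) ≈ 0.858
SEM = 10.600·√(1 − 0.858) ≈ 3.988
1.96 · SEM ≈ 7.817
Upper limit = 32 + 7.817 ≈ 39.817

39.82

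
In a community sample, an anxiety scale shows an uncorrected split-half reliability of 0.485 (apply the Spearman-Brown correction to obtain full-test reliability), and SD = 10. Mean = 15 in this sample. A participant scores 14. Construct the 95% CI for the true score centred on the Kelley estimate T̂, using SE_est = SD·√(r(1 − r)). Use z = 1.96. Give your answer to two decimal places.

[5.02, 23.68]

Spearman-Brown: r = 2(0.485) / (1 + 0.485) = 0.9700 / 1.4850 ≈ 0.6532
T̂ = r·X + (1 − r)·M = 0.6532×14 + 0.3468×15 = 9.1448 + 5.2020 ≈ 14.3468
SE_est = SD × √(r(1 − r)) = 10.0000 × √0.2265 ≈ 10.0000 × 0.4760 ≈ 4.7595
95% CI: 14.3468 ± 9.3287 ≈ (5.0181, 23.6755)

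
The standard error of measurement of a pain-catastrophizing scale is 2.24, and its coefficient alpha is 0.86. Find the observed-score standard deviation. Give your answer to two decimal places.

5.99

SD = 2.24 / √(1 − 0.86) ≈ 5.987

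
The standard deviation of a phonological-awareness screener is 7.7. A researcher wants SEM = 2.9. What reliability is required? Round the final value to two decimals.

r = 1 − (SEM / SD)² = 1 − (2.9000 / 7.7)² ≈ 1 − 0.1418 ≈ 0.8582

0.86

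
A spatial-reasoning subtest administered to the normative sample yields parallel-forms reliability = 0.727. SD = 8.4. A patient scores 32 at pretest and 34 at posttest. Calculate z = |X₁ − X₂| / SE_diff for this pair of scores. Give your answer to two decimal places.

0.32

The standard error of measurement is 8.400*√(1 − 0.727) ≈ 8.400*0.522 ≈ 4.389.
SE_diff = SEM * √2 ≈ 4.389 * 1.414 ≈ 6.207
z = 2 / 6.207 ≈ 0.322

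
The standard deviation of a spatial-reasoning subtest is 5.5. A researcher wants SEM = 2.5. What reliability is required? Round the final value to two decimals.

0.79

r = 1 − (SEM / SD)² = 1 − (2.50000 / 5.5)² ≈ 1 − 0.20661 ≈ 0.79339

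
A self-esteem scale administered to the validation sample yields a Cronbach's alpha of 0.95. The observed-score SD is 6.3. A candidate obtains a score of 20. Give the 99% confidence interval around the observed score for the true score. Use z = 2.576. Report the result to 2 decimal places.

The standard error of measurement is 6.300*√(1 − 0.950) ≈ 6.300*0.224 ≈ 1.409.
Half-width = 2.576*1.409 ≈ 3.629
Interval: (16.371, 23.629)

[16.37, 23.63]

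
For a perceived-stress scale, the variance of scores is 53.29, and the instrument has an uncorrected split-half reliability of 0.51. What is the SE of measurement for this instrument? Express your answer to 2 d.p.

SD = √53.29 ≈ 7.300
Spearman-Brown: r = 2(0.51) / (1 + 0.51) = 1.020 / 1.510 ≈ 0.675
The standard error of measurement is 7.300*√(1 − 0.675) ≈ 7.300*0.570 ≈ 4.158.

4.16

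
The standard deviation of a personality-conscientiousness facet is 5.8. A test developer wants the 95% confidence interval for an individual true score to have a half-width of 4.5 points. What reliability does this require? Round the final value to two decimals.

Required SEM = 4.5 / 1.96 ≃ 2.2959
r = 1 − (2.2959/5.8)² ≃ 1 − 0.1567 ≃ 0.8433

0.84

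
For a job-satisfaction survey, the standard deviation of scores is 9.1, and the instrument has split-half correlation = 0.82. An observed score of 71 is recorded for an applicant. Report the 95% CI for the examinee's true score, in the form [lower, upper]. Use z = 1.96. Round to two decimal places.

Spearman-Brown: r = 2(0.82) / (1 + 0.82) = 1.640 / 1.820 ≈ 0.901
SEM = 9.100*√(1 − 0.901) ≈ 2.862
Margin = 1.96 * 2.862 ≈ 5.609
Interval: (65.391, 76.609)

[65.39, 76.61]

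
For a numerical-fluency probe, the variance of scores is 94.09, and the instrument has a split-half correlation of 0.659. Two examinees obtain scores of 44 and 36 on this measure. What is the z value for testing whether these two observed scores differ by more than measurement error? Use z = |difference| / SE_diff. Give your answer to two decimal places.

1.29

σ = 94.09^(1/2) = 9.7000
Full-length reliability (Spearman-Brown) = 2(0.659)/(1+0.659) ≈ 0.7945
SEM = 9.7000·√(1 − 0.7945) ≈ 4.3977
SE_diff = √2 · SEM ≈ 6.2193
z = 8 / 6.2193 ≈ 1.2863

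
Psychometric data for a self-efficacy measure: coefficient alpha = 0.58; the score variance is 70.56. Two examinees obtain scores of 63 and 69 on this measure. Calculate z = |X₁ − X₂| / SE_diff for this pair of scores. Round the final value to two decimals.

SD = √70.56 = 8.4000
SEM = 8.4000 · √(1 − 0.5800) = 8.4000 · √0.4200 ≈ 8.4000 · 0.6481 ≈ 5.4438
Standard error of the difference = 5.4438·√2 ≈ 7.6987
z = 6 / 7.6987 ≈ 0.7793

0.78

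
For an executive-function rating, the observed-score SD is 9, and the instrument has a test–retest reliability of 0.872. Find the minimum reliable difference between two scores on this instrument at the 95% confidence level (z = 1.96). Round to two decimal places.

The standard error of measurement is 9.0000×√(1 − 0.8720) ≈ 9.0000×0.3578 ≈ 3.2199.
SE_diff = SEM × √2 ≈ 3.2199 × 1.4142 ≈ 4.5537
Smallest detectable difference = 1.96×4.5537 ≈ 8.9252

8.93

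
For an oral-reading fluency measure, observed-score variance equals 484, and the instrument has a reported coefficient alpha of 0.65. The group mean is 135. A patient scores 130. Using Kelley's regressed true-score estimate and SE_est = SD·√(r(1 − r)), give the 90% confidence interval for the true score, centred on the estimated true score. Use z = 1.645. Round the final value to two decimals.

[114.49, 149.01]

σ = 484^(1/2) = 22.0000
T̂ = r·X + (1 − r)·M = 0.6500*130 + 0.3500*135 = 84.5000 + 47.2500 ≃ 131.7500
SE_est = SD * √(r(1 − r)) = 22.0000 * √0.2275 ≃ 22.0000 * 0.4770 ≃ 10.4933
90% CI: 131.7500 ± 17.2615 ≃ (114.4885, 149.0115)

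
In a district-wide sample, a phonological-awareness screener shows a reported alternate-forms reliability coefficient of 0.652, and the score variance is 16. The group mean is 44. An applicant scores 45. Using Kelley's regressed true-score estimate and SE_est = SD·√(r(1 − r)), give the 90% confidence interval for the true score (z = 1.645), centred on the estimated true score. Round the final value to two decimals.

SD = √16 ≈ 4.00000
Estimated true score = 0.65200*45 + (1 − 0.65200)*44 ≈ 44.65200
SE_est = SD * √(r(1 − r)) = 4.00000 * √0.22690 ≈ 4.00000 * 0.47634 ≈ 1.90534
90% CI: 44.65200 ± 3.13429 ≈ (41.51771, 47.78629)

[41.52, 47.79]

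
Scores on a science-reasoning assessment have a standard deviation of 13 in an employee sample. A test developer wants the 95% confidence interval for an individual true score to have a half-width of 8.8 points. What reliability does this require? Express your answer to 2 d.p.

Required SEM = 8.8 / 1.96 ≈ 4.4898
r = 1 − (SEM / SD)² = 1 − (4.4898 / 13)² ≈ 1 − 0.1193 ≈ 0.8807

0.88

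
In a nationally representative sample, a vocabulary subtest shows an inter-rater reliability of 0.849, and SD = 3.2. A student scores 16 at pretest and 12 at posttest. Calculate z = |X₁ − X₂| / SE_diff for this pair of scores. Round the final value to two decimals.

SEM = 3.20000 · √(1 − 0.84900) = 3.20000 · √0.15100 ≈ 3.20000 · 0.38859 ≈ 1.24348
SE_diff = √2 · SEM ≈ 1.75854
z = |16 − 12| / 1.75854 = 4 / 1.75854 ≈ 2.27461

2.27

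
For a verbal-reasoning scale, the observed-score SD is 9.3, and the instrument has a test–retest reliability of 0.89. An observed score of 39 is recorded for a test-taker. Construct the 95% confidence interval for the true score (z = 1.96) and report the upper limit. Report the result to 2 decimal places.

SEM = 9.30000 · √(1 − 0.89000) = 9.30000 · √0.11000 ≃ 9.30000 · 0.33166 ≃ 3.08446
Margin = 1.96 · 3.08446 ≃ 6.04554
Upper bound: 39 + 6.04554 = 45.04554

45.05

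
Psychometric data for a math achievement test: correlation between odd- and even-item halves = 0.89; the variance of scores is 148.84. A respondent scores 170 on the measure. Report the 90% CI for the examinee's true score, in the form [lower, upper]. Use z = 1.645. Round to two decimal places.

SD = √148.84 ≈ 12.2000
Spearman-Brown: r = 2(0.89) / (1 + 0.89) = 1.7800 / 1.8900 ≈ 0.9418
The standard error of measurement is 12.2000*√(1 − 0.9418) ≈ 12.2000*0.2412 ≈ 2.9432.
1.645 * SEM ≈ 4.8416
Interval: (165.1584, 174.8416)

[165.16, 174.84]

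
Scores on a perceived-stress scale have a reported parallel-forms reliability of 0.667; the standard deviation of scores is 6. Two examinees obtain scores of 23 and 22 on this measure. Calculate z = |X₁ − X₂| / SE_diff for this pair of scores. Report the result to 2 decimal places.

0.20

SEM = 6.00000 × √(1 − 0.66700) = 6.00000 × √0.33300 ≈ 6.00000 × 0.57706 ≈ 3.46237
Standard error of the difference = 3.46237·√2 ≈ 4.89653
z = |23 − 22| / 4.89653 = 1 / 4.89653 ≈ 0.20423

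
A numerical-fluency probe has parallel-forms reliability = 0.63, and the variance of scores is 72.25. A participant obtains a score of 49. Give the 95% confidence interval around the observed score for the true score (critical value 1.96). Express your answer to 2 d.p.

SD = √72.25 = 8.5000
SEM = 8.5000 · √(1 − 0.6300) = 8.5000 · √0.3700 ≈ 8.5000 · 0.6083 ≈ 5.1703
1.96 · SEM ≈ 10.1339
95% CI: 49 ± 10.1339 = [38.8661, 59.1339]

[38.87, 59.13]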